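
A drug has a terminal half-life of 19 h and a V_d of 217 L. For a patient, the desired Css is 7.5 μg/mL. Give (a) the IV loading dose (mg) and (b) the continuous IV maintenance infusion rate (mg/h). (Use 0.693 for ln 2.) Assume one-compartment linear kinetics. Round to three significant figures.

LD = Vd × C = 217.0 × 7.5 = 1628 mg
CL = 0.693 × Vd / t½ = 0.693 × 217.0 / 19 = 7.915 L/h
Infusion rate = CL × Css = 7.915 × 7.5 = 59.36 mg/h

(a) 1630 mg; (b) 59.4 mg/h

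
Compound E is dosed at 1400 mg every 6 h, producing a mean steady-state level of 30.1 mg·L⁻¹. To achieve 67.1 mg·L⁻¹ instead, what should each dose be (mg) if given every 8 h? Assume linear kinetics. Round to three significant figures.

With linear kinetics, Css is proportional to dose rate (D/τ) at fixed clearance.
D₂ = D₁ × (Css,target / Css,current) × (τ₂/τ₁) = 1400 × (67.1/30.1) × (8/6) = 4161 mg

4160 mg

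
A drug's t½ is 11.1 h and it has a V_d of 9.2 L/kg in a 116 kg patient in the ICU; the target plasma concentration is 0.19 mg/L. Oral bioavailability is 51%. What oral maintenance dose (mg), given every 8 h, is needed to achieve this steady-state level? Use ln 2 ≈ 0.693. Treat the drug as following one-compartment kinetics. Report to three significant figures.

199 mg

Vd = 9.2 L/kg × 116 kg = 1067 L
CL = ln 2 · Vd / t½ = 0.693 × 1067 / 11.1 = 66.62 L/h
D = CL × Css × τ / F = 66.62 × 0.19 × 8 / 0.51 = 198.6 mg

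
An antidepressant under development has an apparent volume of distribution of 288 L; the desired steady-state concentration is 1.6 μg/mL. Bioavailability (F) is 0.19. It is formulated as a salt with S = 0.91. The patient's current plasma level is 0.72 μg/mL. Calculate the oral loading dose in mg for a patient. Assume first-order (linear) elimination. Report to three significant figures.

Concentration deficit ΔC = 1.6 − 0.72 = 0.8800 mg/L
LD = Vd × ΔC / F / S = 288.0 × 0.8800 / 0.19 / 0.91 = 1466 mg

1470 mg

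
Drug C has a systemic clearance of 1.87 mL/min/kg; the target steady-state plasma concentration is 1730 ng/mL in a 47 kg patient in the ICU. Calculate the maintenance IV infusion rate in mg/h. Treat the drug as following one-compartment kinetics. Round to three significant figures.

CL = 1.87 mL/min/kg × 47 kg = 87.89 mL/min = 87.89 × 60/1000 = 5.273 L/h
C = 1730 ng/mL = 1.730 mg/L
R₀ = 5.273 × 1.73 = 9.122 mg/h

9.12 mg/h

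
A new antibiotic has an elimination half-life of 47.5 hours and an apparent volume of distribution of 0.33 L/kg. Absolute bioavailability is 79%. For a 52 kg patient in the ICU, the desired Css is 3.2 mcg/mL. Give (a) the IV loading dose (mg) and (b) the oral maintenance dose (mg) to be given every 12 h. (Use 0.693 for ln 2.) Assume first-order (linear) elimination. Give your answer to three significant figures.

Vd(total) = 52 kg × 0.33 L/kg = 17.16 L
LD = Vd × C = 17.16 × 3.2 = 54.91 mg
CL = 0.693 × Vd / t½ = 0.693 × 17.16 / 47.5 = 0.2504 L/h
D = CL × Css × τ / F = 0.2504 × 3.2 × 12 / 0.79 = 12.17 mg

(a) 54.9 mg; (b) 12.2 mg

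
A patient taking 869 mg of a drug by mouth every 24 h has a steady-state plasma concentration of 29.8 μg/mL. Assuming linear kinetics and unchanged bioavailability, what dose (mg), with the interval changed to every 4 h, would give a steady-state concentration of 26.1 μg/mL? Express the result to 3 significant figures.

With linear kinetics, Css is proportional to dose rate (D/τ) at fixed clearance.
D₂ = D₁ × (Css,target / Css,current) × (τ₂/τ₁) = 869 × (26.1/29.8) × (4/24) = 126.9 mg

127 mg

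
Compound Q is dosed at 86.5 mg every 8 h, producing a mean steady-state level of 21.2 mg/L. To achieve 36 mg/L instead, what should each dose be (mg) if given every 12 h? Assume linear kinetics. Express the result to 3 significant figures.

220 mg

With linear kinetics, Css is proportional to dose rate (D/τ) at fixed clearance.
D₂ = D₁ × (Css,target / Css,current) × (τ₂/τ₁) = 86.5 × (36/21.2) × (12/8) = 220.3 mg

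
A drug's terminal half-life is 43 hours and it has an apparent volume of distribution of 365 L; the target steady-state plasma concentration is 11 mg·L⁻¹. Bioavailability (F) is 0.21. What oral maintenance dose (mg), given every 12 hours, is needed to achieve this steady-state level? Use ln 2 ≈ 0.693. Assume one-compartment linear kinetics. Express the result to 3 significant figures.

k = 0.693/43 = 0.01612 h⁻¹, so CL = k·Vd = 0.01612 × 365.0 = 5.884 L/h
D = CL × Css × τ / F = 5.884 × 11 × 12 / 0.21 = 3699 mg

3700 mg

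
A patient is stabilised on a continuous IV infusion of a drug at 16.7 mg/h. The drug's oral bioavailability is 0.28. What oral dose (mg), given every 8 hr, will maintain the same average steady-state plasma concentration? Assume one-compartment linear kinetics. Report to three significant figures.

To maintain the same Css, the systemic dosing rate must be unchanged: F·D/τ = infusion rate.
D = rate × τ / F = 16.7 × 8 / 0.28 = 477.1 mg

477 mg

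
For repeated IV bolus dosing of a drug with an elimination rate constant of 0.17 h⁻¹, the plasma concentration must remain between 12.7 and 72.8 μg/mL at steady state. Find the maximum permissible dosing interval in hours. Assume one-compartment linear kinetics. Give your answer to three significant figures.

Between IV bolus doses, concentration decays as C = C₀·e^(−kτ), so C_peak/C_trough = e^(kτ).
τ_max = ln(C_peak/C_trough) / k = ln(72.8/12.7) / 0.1700 = 1.746 / 0.1700 = 10.27 h

10.3 h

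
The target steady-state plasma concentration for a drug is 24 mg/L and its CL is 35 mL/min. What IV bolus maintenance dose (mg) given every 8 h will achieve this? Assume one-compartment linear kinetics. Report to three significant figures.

CL = 35 mL/min × 60/1000 = 2.100 L/h
D = CL × Css × τ = 2.100 × 24 × 8 = 403.2 mg

403 mg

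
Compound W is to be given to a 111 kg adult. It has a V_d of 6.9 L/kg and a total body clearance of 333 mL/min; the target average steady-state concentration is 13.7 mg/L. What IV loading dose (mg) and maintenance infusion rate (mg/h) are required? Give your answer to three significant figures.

Vd(total) = 111 kg × 6.9 L/kg = 765.9 L
Loading dose = Vd × C = 765.9 × 13.7 = 10490 mg
CL = 333 mL/min = 333 × 0.06 = 19.98 L/h
Infusion rate = 19.98 L/h × 13.7 mg/L = 273.7 mg/h

(a) 10500 mg; (b) 274 mg/h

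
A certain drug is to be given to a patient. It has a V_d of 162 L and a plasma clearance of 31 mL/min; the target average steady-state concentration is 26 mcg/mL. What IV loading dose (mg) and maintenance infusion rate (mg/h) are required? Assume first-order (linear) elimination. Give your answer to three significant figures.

(a) 4210 mg; (b) 48.4 mg/h

Loading: fill Vd to C_target → 162.0 L × 26 mg/L = 4212 mg
CL = 31 mL/min × 60/1000 = 1.860 L/h
Infusion rate = 1.860 L/h × 26 mg/L = 48.36 mg/h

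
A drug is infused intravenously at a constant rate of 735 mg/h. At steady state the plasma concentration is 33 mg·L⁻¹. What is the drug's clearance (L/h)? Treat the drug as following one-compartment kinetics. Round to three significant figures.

At steady state, infusion rate = CL × Css, so CL = rate / Css.
CL = 735 / 33 = 22.27 L/h

22.3 L/h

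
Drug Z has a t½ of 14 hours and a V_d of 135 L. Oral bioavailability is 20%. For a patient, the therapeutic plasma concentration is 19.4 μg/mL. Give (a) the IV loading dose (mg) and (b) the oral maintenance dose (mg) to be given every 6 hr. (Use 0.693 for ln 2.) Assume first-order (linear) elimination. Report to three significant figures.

LD = Vd × C = 135.0 × 19.4 = 2619 mg
CL = 0.693 × Vd / t½ = 0.693 × 135.0 / 14 = 6.683 L/h
D = CL × Css × τ / F = 6.683 × 19.4 × 6 / 0.2 = 3890 mg

(a) 2620 mg; (b) 3890 mg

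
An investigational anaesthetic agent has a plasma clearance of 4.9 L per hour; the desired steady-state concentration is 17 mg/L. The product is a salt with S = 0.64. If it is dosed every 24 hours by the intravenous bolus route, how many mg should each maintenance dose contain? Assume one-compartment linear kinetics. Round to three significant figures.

At steady state, dose per interval replaces the amount cleared in that interval: S·D/τ = CL·Css.
D = CL × Css × τ / S = 4.900 × 17 × 24 / 0.64 = 3124 mg

3120 mg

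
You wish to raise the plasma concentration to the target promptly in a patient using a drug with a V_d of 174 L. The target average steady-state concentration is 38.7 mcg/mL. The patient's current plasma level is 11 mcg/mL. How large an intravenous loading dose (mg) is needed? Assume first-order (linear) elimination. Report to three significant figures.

The loading dose fills Vd to the target concentration.
Concentration deficit ΔC = 38.7 − 11 = 27.70 mg/L
LD = Vd × ΔC = 174.0 × 27.70 = 4820 mg

4820 mg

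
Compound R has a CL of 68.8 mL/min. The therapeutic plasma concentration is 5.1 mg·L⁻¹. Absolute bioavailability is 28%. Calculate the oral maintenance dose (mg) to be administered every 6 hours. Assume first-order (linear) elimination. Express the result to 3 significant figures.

451 mg

Convert clearance: 68.8 mL/min × 60 min/h ÷ 1000 mL/L = 4.128 L/h
D = CL × Css × τ / F = 4.128 × 5.1 × 6 / 0.28 = 451.1 mg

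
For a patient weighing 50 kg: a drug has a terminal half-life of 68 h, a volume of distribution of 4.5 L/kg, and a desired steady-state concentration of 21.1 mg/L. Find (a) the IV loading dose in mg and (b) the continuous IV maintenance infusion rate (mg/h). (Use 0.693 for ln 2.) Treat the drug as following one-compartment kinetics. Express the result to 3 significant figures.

Vd(total) = 50 kg × 4.5 L/kg = 225.0 L
LD = Vd × C = 225.0 × 21.1 = 4748 mg
CL = 0.693 × Vd / t½ = 0.693 × 225.0 / 68 = 2.293 L/h
Infusion rate = CL × Css = 2.293 × 21.1 = 48.38 mg/h

(a) 4750 mg; (b) 48.4 mg/h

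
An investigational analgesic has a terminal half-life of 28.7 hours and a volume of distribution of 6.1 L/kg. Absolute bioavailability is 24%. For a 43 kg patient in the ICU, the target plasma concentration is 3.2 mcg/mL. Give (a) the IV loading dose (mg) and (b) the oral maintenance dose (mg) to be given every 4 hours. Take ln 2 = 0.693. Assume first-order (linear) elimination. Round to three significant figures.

Vd(total) = 43 kg × 6.1 L/kg = 262.3 L
LD = Vd × C = 262.3 × 3.2 = 839.4 mg
CL = 0.693 × Vd / t½ = 0.693 × 262.3 / 28.7 = 6.334 L/h
D = CL × Css × τ / F = 6.334 × 3.2 × 4 / 0.24 = 337.8 mg

(a) 839 mg; (b) 338 mg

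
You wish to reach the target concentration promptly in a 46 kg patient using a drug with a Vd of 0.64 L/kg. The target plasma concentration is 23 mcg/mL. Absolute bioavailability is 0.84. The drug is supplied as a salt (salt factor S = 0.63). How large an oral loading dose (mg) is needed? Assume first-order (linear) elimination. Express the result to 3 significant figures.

Total Vd = 0.64 × 46 = 29.44 L
LD = Vd × C / F / S = 29.44 × 23.00 / 0.84 / 0.63 = 1280 mg

1280 mg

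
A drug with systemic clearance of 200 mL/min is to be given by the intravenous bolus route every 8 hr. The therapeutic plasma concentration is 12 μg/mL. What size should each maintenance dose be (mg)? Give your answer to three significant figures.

CL = 200 mL/min × 60/1000 = 12.00 L/h
D = CL × Css × τ = 12.00 × 12 × 8 = 1152 mg

1150 mg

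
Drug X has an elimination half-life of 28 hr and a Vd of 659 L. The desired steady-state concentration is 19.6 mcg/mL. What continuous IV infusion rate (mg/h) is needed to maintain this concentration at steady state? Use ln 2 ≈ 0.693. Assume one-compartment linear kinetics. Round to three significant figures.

320 mg/h

CL = ln 2 · Vd / t½ = 0.693 × 659.0 / 28 = 16.31 L/h
Infusion rate = CL × Css = 16.31 × 19.6 = 319.7 mg/h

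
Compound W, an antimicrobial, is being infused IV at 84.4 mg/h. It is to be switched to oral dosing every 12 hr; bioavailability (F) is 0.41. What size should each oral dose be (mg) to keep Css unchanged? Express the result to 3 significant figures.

2470 mg

To maintain the same Css, the systemic dosing rate must be unchanged: F·D/τ = infusion rate.
D = rate × τ / F = 84.4 × 12 / 0.41 = 2470 mg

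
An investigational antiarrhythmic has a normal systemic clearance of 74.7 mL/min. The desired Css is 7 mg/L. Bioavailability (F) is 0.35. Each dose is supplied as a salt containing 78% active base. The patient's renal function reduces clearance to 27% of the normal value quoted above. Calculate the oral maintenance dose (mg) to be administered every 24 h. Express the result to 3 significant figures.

CL = 74.7 mL/min = 74.7 × 0.06 = 4.482 L/h
Patient clearance = 0.27 × 4.482 = 1.210 L/h
D = CL × Css × τ / F / S = 1.210 × 7 × 24 / 0.35 / 0.78 = 744.6 mg

745 mg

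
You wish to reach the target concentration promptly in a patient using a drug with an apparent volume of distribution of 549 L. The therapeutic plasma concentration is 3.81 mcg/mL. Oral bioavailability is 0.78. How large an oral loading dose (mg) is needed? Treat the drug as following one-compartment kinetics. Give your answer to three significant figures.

LD = Vd × C / F = 549.0 × 3.810 / 0.78 = 2682 mg

2680 mg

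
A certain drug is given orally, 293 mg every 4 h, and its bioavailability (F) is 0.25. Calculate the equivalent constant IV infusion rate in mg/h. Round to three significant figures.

Equivalent systemic input: infusion rate = F·D/τ.
Rate = 0.25 × 293 / 4 = 18.31 mg/h

18.3 mg/h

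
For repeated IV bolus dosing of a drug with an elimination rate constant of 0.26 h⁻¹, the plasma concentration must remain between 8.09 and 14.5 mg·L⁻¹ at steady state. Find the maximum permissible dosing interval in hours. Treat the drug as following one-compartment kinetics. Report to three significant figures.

Between IV bolus doses, concentration decays as C = C₀·e^(−kτ), so C_peak/C_trough = e^(kτ).
τ_max = ln(C_peak/C_trough) / k = ln(14.5/8.09) / 0.2600 = 0.5835 / 0.2600 = 2.244 h

2.24 h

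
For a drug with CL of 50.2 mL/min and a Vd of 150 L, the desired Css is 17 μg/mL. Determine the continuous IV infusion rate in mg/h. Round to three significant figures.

51.2 mg/h

CL = 50.2 mL/min × 60/1000 = 3.012 L/h
Infusion rate = CL · Css = 3.012 L/h × 17 mg/L = 51.20 mg/h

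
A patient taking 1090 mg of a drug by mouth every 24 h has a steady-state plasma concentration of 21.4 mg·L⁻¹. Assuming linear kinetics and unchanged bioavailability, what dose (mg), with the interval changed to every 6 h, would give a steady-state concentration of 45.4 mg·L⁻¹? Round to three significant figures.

578 mg

For first-order elimination, Css ∝ F·D/(CL·τ); F and CL are unchanged, so Css ∝ D/τ.
D₂ = D₁ × (Css,target / Css,current) × (τ₂/τ₁) = 1090 × (45.4/21.4) × (6/24) = 578.1 mg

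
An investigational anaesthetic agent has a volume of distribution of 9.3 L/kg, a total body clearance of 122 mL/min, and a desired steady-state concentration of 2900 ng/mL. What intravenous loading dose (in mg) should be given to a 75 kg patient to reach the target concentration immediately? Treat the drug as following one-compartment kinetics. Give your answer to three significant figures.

Vd = 9.3 L/kg × 75 kg = 697.5 L
C = 2900 ng/mL = 2.900 mg/L
LD = Vd × C = 697.5 × 2.900 = 2023 mg

2020 mg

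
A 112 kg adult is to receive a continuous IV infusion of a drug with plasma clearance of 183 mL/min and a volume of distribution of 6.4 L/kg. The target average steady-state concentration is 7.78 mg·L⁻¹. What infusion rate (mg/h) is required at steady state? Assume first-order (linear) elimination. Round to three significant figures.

CL = 183 mL/min = 183 × 0.06 = 10.98 L/h
Infusion rate = CL · Css = 10.98 L/h × 7.78 mg/L = 85.42 mg/h

85.4 mg/h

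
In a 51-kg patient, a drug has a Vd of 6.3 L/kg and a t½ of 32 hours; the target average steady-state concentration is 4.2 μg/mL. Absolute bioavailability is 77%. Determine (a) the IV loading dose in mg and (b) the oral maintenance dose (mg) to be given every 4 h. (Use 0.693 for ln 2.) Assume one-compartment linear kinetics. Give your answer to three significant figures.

Total Vd = 6.3 × 51 = 321.3 L
LD = Vd × C = 321.3 × 4.2 = 1349 mg
CL = 0.693 × Vd / t½ = 0.693 × 321.3 / 32 = 6.958 L/h
D = CL × Css × τ / F = 6.958 × 4.2 × 4 / 0.77 = 151.8 mg

(a) 1350 mg; (b) 152 mg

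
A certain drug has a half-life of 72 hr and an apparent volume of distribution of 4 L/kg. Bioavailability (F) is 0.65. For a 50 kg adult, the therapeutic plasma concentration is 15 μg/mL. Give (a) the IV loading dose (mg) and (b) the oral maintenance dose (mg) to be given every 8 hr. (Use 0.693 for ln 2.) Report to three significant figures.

Total Vd = 4 × 50 = 200.0 L
LD = Vd × C = 200.0 × 15 = 3000 mg
CL = 0.693 × Vd / t½ = 0.693 × 200.0 / 72 = 1.925 L/h
D = CL × Css × τ / F = 1.925 × 15 × 8 / 0.65 = 355.4 mg

(a) 3000 mg; (b) 355 mg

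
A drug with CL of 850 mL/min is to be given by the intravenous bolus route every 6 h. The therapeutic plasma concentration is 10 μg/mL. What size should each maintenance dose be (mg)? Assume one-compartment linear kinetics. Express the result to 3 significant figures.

CL = 850 mL/min × 60/1000 = 51.00 L/h
D = CL × Css × τ = 51.00 × 10 × 6 = 3060 mg

3060 mg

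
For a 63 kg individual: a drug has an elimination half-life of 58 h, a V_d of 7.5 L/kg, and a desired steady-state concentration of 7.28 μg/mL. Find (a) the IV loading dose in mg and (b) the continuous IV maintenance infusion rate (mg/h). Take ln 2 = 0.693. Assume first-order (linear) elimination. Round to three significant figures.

Vd(total) = 63 kg × 7.5 L/kg = 472.5 L
LD = Vd × C = 472.5 × 7.28 = 3440 mg
CL = 0.693 × Vd / t½ = 0.693 × 472.5 / 58 = 5.646 L/h
Infusion rate = CL × Css = 5.646 × 7.28 = 41.10 mg/h

(a) 3440 mg; (b) 41.1 mg/h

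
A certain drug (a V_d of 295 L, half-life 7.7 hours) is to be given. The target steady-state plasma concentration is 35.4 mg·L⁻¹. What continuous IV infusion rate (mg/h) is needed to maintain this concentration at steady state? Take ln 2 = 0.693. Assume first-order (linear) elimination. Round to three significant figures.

940 mg/h

CL = 0.693 × Vd / t½ = 0.693 × 295.0 / 7.7 = 26.55 L/h
Infusion rate = CL × Css = 26.55 × 35.4 = 939.9 mg/h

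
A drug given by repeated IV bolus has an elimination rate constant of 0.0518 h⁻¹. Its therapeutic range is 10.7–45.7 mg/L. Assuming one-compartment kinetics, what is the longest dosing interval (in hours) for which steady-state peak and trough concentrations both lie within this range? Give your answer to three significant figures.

28.0 h

Between IV bolus doses, concentration decays as C = C₀·e^(−kτ), so C_peak/C_trough = e^(kτ).
τ_max = ln(C_peak/C_trough) / k = ln(45.7/10.7) / 0.05180 = 1.452 / 0.05180 = 28.03 h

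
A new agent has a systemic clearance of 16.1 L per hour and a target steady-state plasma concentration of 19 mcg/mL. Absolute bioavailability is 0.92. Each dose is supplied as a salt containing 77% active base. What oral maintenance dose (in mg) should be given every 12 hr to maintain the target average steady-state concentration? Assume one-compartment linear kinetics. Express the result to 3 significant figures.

At steady state, dose per interval replaces the amount cleared in that interval: F·S·D/τ = CL·Css.
D = CL × Css × τ / F / S = 16.10 × 19 × 12 / 0.92 / 0.77 = 5182 mg

5180 mg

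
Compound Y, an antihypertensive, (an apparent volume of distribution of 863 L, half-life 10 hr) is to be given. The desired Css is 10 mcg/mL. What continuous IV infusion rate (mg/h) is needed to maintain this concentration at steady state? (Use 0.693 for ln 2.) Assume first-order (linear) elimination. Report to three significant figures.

598 mg/h

k = 0.693/10 = 0.06930 h⁻¹, so CL = k·Vd = 0.06930 × 863.0 = 59.81 L/h
Infusion rate = CL × Css = 59.81 × 10 = 598.1 mg/h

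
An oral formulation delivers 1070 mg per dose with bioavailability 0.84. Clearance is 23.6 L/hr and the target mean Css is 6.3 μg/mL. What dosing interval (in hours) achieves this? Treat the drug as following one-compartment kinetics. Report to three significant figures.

6.05 h

F·D/τ = CL·Css → τ = F·D / (CL·Css).
τ = 0.84 × 1070 / (23.6 × 6.3) = 6.045 h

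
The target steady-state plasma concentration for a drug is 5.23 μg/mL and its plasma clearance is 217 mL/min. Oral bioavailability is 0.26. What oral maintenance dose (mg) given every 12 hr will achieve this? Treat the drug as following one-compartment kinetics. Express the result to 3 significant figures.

3140 mg

Convert clearance: 217 mL/min × 60 min/h ÷ 1000 mL/L = 13.02 L/h
At steady state, dose per interval replaces the amount cleared in that interval: F·D/τ = CL·Css.
D = CL × Css × τ / F = 13.02 × 5.23 × 12 / 0.26 = 3143 mg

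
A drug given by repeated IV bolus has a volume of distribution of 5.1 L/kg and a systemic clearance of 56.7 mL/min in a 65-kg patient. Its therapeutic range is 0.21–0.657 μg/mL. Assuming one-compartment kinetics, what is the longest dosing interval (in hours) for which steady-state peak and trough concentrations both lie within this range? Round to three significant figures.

111 h

Total Vd = 5.1 × 65 = 331.5 L
Convert clearance: 56.7 mL/min × 60 min/h ÷ 1000 mL/L = 3.402 L/h
k = CL / Vd = 3.402 / 331.5 = 0.01026 h⁻¹
Between IV bolus doses, concentration decays as C = C₀·e^(−kτ), so C_peak/C_trough = e^(kτ).
τ_max = ln(C_peak/C_trough) / k = ln(0.657/0.21) / 0.01026 = 1.141 / 0.01026 = 111.2 h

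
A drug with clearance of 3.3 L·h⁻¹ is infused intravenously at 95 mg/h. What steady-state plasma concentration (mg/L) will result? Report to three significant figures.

28.8 mg/L

Css = rate / CL = 95 / 3.300 = 28.79 mg/L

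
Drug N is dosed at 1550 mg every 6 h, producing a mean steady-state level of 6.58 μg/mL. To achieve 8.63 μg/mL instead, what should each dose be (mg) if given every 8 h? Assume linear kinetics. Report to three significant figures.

For first-order elimination, Css ∝ F·D/(CL·τ); F and CL are unchanged, so Css ∝ D/τ.
D₂ = D₁ × (Css,target / Css,current) × (τ₂/τ₁) = 1550 × (8.63/6.58) × (8/6) = 2711 mg

2710 mg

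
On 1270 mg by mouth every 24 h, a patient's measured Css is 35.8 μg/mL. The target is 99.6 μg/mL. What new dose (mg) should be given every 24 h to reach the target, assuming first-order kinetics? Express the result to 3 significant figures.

3530 mg

For first-order elimination, Css ∝ F·D/(CL·τ); F and CL are unchanged, so Css ∝ D/τ.
D₂ = D₁ × (Css,target / Css,current) = 1270 × 99.6/35.8 = 3533 mg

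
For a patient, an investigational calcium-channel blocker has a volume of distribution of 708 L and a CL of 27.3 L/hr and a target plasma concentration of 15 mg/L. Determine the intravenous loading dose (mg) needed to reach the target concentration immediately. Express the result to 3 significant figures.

LD = Vd × C = 708.0 × 15.00 = 10620 mg

10600 mg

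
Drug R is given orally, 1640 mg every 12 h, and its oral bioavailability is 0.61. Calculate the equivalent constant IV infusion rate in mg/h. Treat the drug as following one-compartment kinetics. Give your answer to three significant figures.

Equivalent systemic input: infusion rate = F·D/τ.
Rate = 0.61 × 1640 / 12 = 83.37 mg/h

83.4 mg/h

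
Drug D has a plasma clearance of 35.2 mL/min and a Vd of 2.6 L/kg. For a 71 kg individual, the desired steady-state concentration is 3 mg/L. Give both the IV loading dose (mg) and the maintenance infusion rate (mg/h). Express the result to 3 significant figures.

Total Vd = 2.6 × 71 = 184.6 L
Loading: fill Vd to C_target → 184.6 L × 3 mg/L = 553.8 mg
Convert clearance: 35.2 mL/min × 60 min/h ÷ 1000 mL/L = 2.112 L/h
Maintenance infusion rate = CL × Css = 2.112 × 3 = 6.336 mg/h

(a) 554 mg; (b) 6.34 mg/h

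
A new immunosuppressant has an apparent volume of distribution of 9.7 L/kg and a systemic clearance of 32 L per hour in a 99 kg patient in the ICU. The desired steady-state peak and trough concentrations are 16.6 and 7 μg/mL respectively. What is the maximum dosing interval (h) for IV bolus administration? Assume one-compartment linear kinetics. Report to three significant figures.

25.9 h

Total Vd = 9.7 × 99 = 960.3 L
k = CL / Vd = 32.00 / 960.3 = 0.03332 h⁻¹
Between IV bolus doses, concentration decays as C = C₀·e^(−kτ), so C_peak/C_trough = e^(kτ).
τ_max = ln(C_peak/C_trough) / k = ln(16.6/7) / 0.03332 = 0.8635 / 0.03332 = 25.92 h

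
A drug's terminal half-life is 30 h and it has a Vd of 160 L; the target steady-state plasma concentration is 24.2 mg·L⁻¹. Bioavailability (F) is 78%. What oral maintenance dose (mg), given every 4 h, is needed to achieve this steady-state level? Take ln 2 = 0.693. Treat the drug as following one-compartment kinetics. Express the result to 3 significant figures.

459 mg

k = 0.693/30 = 0.02310 h⁻¹, so CL = k·Vd = 0.02310 × 160.0 = 3.696 L/h
D = CL × Css × τ / F = 3.696 × 24.2 × 4 / 0.78 = 458.7 mg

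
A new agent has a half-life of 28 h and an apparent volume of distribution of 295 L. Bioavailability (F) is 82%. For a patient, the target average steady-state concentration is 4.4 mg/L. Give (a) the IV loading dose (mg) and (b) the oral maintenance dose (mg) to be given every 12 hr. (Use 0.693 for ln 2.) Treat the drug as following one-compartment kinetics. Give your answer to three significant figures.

(a) 1300 mg; (b) 470 mg

LD = Vd × C = 295.0 × 4.4 = 1298 mg
CL = 0.693 × Vd / t½ = 0.693 × 295.0 / 28 = 7.301 L/h
D = CL × Css × τ / F = 7.301 × 4.4 × 12 / 0.82 = 470.1 mg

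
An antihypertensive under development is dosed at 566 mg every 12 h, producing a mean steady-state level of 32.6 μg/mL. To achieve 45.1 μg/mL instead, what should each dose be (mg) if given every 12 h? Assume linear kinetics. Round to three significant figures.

783 mg

For first-order elimination, Css ∝ F·D/(CL·τ); F and CL are unchanged, so Css ∝ D/τ.
D₂ = D₁ × (Css,target / Css,current) = 566 × 45.1/32.6 = 783.0 mg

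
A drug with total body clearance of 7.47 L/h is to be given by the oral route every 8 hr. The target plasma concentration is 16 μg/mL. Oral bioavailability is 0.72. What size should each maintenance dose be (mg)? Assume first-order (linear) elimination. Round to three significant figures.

D = CL × Css × τ / F = 7.470 × 16 × 8 / 0.72 = 1328 mg

1330 mg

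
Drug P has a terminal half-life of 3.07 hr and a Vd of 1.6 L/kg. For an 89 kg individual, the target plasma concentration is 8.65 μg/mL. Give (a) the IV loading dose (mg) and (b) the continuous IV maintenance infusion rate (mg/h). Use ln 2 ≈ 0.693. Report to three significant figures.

Vd = 1.6 L/kg × 89 kg = 142.4 L
LD = Vd × C = 142.4 × 8.65 = 1232 mg
CL = 0.693 × Vd / t½ = 0.693 × 142.4 / 3.07 = 32.14 L/h
Infusion rate = CL × Css = 32.14 × 8.65 = 278.0 mg/h

(a) 1230 mg; (b) 278 mg/h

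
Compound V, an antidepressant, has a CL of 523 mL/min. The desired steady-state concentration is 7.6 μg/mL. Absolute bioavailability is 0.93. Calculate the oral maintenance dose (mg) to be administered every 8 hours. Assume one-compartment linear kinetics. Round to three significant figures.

CL = 523 mL/min = 523 × 0.06 = 31.38 L/h
At steady state, dose per interval replaces the amount cleared in that interval: F·D/τ = CL·Css.
D = CL × Css × τ / F = 31.38 × 7.6 × 8 / 0.93 = 2052 mg

2050 mg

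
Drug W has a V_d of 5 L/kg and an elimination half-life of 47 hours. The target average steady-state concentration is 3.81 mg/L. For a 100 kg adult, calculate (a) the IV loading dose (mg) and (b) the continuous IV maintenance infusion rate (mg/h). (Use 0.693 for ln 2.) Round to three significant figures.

(a) 1910 mg; (b) 28.1 mg/h

Vd = 5 L/kg × 100 kg = 500.0 L
LD = Vd × C = 500.0 × 3.81 = 1905 mg
CL = 0.693 × Vd / t½ = 0.693 × 500.0 / 47 = 7.372 L/h
Infusion rate = CL × Css = 7.372 × 3.81 = 28.09 mg/h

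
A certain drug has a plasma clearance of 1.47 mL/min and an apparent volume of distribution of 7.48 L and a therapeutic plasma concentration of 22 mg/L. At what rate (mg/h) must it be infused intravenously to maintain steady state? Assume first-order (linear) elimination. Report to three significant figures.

1.94 mg/h

Convert clearance: 1.47 mL/min × 60 min/h ÷ 1000 mL/L = 0.08820 L/h
Infusion rate = CL · Css = 0.08820 L/h × 22 mg/L = 1.940 mg/h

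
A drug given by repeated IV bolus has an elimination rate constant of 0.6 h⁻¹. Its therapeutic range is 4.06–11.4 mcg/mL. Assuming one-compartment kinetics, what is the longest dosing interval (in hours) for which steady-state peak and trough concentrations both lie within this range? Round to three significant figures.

1.72 h

Between IV bolus doses, concentration decays as C = C₀·e^(−kτ), so C_peak/C_trough = e^(kτ).
τ_max = ln(C_peak/C_trough) / k = ln(11.4/4.06) / 0.6000 = 1.032 / 0.6000 = 1.720 h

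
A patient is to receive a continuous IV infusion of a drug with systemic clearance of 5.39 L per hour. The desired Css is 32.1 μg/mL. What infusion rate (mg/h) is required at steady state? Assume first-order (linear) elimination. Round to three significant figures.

173 mg/h

At steady state, infusion rate equals elimination rate: rate in = CL × Css.
R₀ = 5.390 × 32.1 = 173.0 mg/h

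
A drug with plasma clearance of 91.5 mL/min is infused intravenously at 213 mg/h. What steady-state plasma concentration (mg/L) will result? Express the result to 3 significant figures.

CL = 91.5 mL/min = 91.5 × 0.06 = 5.490 L/h
Css = rate / CL = 213 / 5.490 = 38.80 mg/L

38.8 mg/L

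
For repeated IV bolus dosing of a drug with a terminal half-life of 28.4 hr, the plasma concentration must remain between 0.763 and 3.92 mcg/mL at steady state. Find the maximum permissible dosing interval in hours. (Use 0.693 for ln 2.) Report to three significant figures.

k = 0.693 / t½ = 0.693 / 28.4 = 0.02440 h⁻¹
Between IV bolus doses, concentration decays as C = C₀·e^(−kτ), so C_peak/C_trough = e^(kτ).
τ_max = ln(C_peak/C_trough) / k = ln(3.92/0.763) / 0.02440 = 1.637 / 0.02440 = 67.09 h

67.1 h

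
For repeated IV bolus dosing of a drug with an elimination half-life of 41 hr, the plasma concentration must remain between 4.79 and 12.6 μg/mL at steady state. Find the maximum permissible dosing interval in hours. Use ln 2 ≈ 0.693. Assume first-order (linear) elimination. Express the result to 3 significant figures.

57.2 h

k = 0.693 / t½ = 0.693 / 41 = 0.01690 h⁻¹
Between IV bolus doses, concentration decays as C = C₀·e^(−kτ), so C_peak/C_trough = e^(kτ).
τ_max = ln(C_peak/C_trough) / k = ln(12.6/4.79) / 0.01690 = 0.9672 / 0.01690 = 57.23 h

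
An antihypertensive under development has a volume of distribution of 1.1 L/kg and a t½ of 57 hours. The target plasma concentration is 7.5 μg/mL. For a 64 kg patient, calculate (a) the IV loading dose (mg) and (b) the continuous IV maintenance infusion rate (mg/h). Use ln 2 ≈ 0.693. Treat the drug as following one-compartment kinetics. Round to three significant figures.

(a) 528 mg; (b) 6.42 mg/h

Total Vd = 1.1 × 64 = 70.40 L
LD = Vd × C = 70.40 × 7.5 = 528.0 mg
CL = 0.693 × Vd / t½ = 0.693 × 70.40 / 57 = 0.8559 L/h
Infusion rate = CL × Css = 0.8559 × 7.5 = 6.419 mg/h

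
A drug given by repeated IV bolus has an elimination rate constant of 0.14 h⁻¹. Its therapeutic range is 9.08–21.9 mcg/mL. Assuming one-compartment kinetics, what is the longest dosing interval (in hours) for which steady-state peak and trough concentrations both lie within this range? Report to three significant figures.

6.29 h

Between IV bolus doses, concentration decays as C = C₀·e^(−kτ), so C_peak/C_trough = e^(kτ).
τ_max = ln(C_peak/C_trough) / k = ln(21.9/9.08) / 0.1400 = 0.8804 / 0.1400 = 6.289 h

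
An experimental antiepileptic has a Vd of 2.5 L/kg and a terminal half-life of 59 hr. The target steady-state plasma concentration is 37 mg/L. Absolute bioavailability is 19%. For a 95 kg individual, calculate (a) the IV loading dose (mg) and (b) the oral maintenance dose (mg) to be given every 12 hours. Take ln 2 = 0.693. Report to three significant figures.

Total Vd = 2.5 × 95 = 237.5 L
LD = Vd × C = 237.5 × 37 = 8788 mg
CL = 0.693 × Vd / t½ = 0.693 × 237.5 / 59 = 2.790 L/h
D = CL × Css × τ / F = 2.790 × 37 × 12 / 0.19 = 6520 mg

(a) 8790 mg; (b) 6520 mg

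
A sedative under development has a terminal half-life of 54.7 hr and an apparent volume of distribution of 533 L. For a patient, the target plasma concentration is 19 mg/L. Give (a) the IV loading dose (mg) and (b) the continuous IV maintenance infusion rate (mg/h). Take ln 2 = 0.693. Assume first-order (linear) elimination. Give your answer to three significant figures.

(a) 10100 mg; (b) 128 mg/h

LD = Vd × C = 533.0 × 19 = 10130 mg
CL = 0.693 × Vd / t½ = 0.693 × 533.0 / 54.7 = 6.753 L/h
Infusion rate = CL × Css = 6.753 × 19 = 128.3 mg/h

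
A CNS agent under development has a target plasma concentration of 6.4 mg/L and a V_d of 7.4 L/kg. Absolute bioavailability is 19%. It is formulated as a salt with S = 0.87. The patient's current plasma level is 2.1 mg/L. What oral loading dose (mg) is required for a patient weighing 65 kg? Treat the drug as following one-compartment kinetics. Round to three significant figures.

Vd = 7.4 L/kg × 65 kg = 481.0 L
The loading dose fills Vd to the target concentration.
Concentration deficit ΔC = 6.4 − 2.1 = 4.300 mg/L
LD = Vd × ΔC / F / S = 481.0 × 4.300 / 0.19 / 0.87 = 12510 mg

12500 mg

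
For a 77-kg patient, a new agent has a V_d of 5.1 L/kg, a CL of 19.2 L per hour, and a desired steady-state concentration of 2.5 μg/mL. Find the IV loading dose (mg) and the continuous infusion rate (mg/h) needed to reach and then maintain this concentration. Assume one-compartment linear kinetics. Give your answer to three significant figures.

(a) 982 mg; (b) 48.0 mg/h

Total Vd = 5.1 × 77 = 392.7 L
LD = Vd · C_target = 392.7 × 2.5 = 981.8 mg
Maintenance: replace elimination → rate = CL × Css = 19.20 × 2.5 = 48.00 mg/h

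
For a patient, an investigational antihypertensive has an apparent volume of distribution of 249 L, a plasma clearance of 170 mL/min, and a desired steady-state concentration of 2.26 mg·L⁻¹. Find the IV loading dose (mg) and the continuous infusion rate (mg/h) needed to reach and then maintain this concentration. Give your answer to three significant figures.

Loading dose = Vd × C = 249.0 × 2.26 = 562.7 mg
Convert clearance: 170 mL/min × 60 min/h ÷ 1000 mL/L = 10.20 L/h
Maintenance: replace elimination → rate = CL × Css = 10.20 × 2.26 = 23.05 mg/h

(a) 563 mg; (b) 23.1 mg/h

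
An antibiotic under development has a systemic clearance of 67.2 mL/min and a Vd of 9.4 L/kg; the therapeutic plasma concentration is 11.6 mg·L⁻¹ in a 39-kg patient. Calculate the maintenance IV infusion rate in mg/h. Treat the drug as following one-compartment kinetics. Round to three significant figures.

CL = 67.2 mL/min × 60/1000 = 4.032 L/h
Rate = CL × Css = 4.032 × 11.6 = 46.77 mg/h

46.8 mg/h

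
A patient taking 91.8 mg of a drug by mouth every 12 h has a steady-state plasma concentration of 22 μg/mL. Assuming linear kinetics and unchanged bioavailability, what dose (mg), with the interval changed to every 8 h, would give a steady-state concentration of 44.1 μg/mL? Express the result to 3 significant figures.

With linear kinetics, Css is proportional to dose rate (D/τ) at fixed clearance.
D₂ = D₁ × (Css,target / Css,current) × (τ₂/τ₁) = 91.8 × (44.1/22) × (8/12) = 122.7 mg

123 mg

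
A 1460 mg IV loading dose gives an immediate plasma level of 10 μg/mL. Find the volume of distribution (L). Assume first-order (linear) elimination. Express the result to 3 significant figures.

Immediately after an IV bolus, C₀ = Dose / Vd, so Vd = Dose / C₀.
Vd = 1460 / 10 = 146.0 L

146 L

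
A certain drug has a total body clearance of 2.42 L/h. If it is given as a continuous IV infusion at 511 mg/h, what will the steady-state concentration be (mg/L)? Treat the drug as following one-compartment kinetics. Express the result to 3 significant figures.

211 mg/L

Css = rate / CL = 511 / 2.420 = 211.2 mg/L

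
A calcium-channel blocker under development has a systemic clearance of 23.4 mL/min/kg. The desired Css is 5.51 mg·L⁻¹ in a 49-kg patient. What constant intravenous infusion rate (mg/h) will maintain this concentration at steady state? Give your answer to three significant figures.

CL = 23.4 mL/min/kg × 49 kg = 1147 mL/min = 1147 × 60/1000 = 68.82 L/h
Rate = CL × Css = 68.82 × 5.51 = 379.2 mg/h

379 mg/h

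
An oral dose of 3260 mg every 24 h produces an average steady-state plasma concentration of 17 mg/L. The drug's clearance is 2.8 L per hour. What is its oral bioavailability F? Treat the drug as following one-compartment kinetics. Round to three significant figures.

0.350

F·D/τ = CL·Css at steady state → F = CL·Css·τ / D.
F = 2.8 × 17 × 24 / 3260 = 0.350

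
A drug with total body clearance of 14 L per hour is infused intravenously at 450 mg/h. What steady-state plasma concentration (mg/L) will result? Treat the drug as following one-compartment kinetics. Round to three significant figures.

Css = rate / CL = 450 / 14.00 = 32.14 mg/L

32.1 mg/L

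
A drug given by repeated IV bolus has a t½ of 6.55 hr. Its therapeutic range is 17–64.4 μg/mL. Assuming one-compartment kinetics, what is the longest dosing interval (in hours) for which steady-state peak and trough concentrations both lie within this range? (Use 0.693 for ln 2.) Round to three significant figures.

12.6 h

k = 0.693 / t½ = 0.693 / 6.55 = 0.1058 h⁻¹
Between IV bolus doses, concentration decays as C = C₀·e^(−kτ), so C_peak/C_trough = e^(kτ).
τ_max = ln(C_peak/C_trough) / k = ln(64.4/17) / 0.1058 = 1.332 / 0.1058 = 12.59 h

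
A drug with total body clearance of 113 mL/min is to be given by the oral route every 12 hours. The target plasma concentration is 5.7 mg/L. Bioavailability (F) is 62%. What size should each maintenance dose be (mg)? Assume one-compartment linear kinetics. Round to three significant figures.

CL = 113 mL/min × 60/1000 = 6.780 L/h
D = CL × Css × τ / F = 6.780 × 5.7 × 12 / 0.62 = 748.0 mg

748 mg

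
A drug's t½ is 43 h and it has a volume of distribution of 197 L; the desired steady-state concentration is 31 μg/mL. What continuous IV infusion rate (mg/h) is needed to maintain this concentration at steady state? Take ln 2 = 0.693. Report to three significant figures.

98.4 mg/h

CL = ln 2 · Vd / t½ = 0.693 × 197.0 / 43 = 3.175 L/h
Infusion rate = CL × Css = 3.175 × 31 = 98.43 mg/h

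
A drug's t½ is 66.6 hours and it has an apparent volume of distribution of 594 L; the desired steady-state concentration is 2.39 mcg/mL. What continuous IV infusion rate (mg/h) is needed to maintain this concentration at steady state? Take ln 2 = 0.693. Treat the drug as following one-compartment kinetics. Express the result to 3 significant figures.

CL = 0.693 × Vd / t½ = 0.693 × 594.0 / 66.6 = 6.181 L/h
Infusion rate = CL × Css = 6.181 × 2.39 = 14.77 mg/h

14.8 mg/h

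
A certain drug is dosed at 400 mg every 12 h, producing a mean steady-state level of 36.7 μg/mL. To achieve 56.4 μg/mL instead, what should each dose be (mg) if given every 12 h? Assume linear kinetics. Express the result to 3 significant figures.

615 mg

For first-order elimination, Css ∝ F·D/(CL·τ); F and CL are unchanged, so Css ∝ D/τ.
D₂ = D₁ × (Css,target / Css,current) = 400 × 56.4/36.7 = 614.7 mg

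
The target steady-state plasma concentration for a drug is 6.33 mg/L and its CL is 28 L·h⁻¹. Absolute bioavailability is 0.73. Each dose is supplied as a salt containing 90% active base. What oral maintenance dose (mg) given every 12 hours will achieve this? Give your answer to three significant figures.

D = CL × Css × τ / F / S = 28.00 × 6.33 × 12 / 0.73 / 0.9 = 3237 mg

3240 mg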